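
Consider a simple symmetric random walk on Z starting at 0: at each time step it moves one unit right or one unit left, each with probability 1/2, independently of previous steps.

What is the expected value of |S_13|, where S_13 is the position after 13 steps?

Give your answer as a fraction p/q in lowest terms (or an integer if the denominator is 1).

S_13 takes values m ≡ 1 (mod 2) with |m| ≤ 13; P(S_13=m) = C(13,(13+m)/2)/2^13.
Total paths: 2^13 = 8192
Distribution: P(S=-13)=1/8192, P(S=-11)=13/8192, P(S=-9)=78/8192, P(S=-7)=286/8192, P(S=-5)=715/8192, P(S=-3)=1287/8192, P(S=-1)=1716/8192, P(S=1)=1716/8192, P(S=3)=1287/8192, P(S=5)=715/8192, P(S=7)=286/8192, P(S=9)=78/8192, P(S=11)=13/8192, P(S=13)=1/8192
E[|S_13|] = Σ_m |m|·P(S_13=m) = 24024/8192 = 3003/1024

Answer: 3003/1024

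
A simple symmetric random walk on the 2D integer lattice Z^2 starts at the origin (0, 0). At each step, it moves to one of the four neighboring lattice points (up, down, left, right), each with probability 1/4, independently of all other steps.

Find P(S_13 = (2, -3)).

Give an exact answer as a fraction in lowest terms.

Answer: 306735/16777216

Derivation:
Let h be the number of horizontal steps (so 13-h are vertical). To end at (2,-3) need (h+2)/2 right-steps and ((13-h)-3)/2 up-steps.
Sum over h with 2 ≤ h ≤ 10, h ≡ 0 (mod 2), 13-h ≡ 1 (mod 2):
h=2: C(13,2)·C(2,2)·C(11,4) = 78·1·330 = 25740
h=4: C(13,4)·C(4,3)·C(9,3) = 715·4·84 = 240240
h=6: C(13,6)·C(6,4)·C(7,2) = 1716·15·21 = 540540
h=8: C(13,8)·C(8,5)·C(5,1) = 1287·56·5 = 360360
h=10: C(13,10)·C(10,6)·C(3,0) = 286·210·1 = 60060
Total favorable: 1226940
Total paths: 4^13 = 67108864
P = 1226940/67108864 = 306735/16777216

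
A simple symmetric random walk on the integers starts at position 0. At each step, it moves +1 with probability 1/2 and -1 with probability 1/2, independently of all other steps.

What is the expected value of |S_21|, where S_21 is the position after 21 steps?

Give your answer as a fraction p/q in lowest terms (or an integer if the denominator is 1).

Answer: 969969/262144

Derivation:
S_21 takes values m ≡ 1 (mod 2) with |m| ≤ 21; P(S_21=m) = C(21,(21+m)/2)/2^21.
Total paths: 2^21 = 2097152
Distribution: P(S=-21)=1/2097152, P(S=-19)=21/2097152, P(S=-17)=210/2097152, P(S=-15)=1330/2097152, P(S=-13)=5985/2097152, P(S=-11)=20349/2097152, P(S=-9)=54264/2097152, P(S=-7)=116280/2097152, P(S=-5)=203490/2097152, P(S=-3)=293930/2097152, P(S=-1)=352716/2097152, P(S=1)=352716/2097152, P(S=3)=293930/2097152, P(S=5)=203490/2097152, P(S=7)=116280/2097152, P(S=9)=54264/2097152, P(S=11)=20349/2097152, P(S=13)=5985/2097152, P(S=15)=1330/2097152, P(S=17)=210/2097152, P(S=19)=21/2097152, P(S=21)=1/2097152
E[|S_21|] = Σ_m |m|·P(S_21=m) = 7759752/2097152 = 969969/262144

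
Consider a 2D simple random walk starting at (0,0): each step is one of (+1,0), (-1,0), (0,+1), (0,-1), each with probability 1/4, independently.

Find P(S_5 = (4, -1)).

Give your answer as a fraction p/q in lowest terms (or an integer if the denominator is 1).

Answer: 5/1024

Derivation:
Let h be the number of horizontal steps (so 5-h are vertical). To end at (4,-1) need (h+4)/2 right-steps and ((5-h)-1)/2 up-steps.
Sum over h with 4 ≤ h ≤ 4, h ≡ 0 (mod 2), 5-h ≡ 1 (mod 2):
h=4: C(5,4)·C(4,4)·C(1,0) = 5·1·1 = 5
Total favorable: 5
Total paths: 4^5 = 1024
P = 5/1024 = 5/1024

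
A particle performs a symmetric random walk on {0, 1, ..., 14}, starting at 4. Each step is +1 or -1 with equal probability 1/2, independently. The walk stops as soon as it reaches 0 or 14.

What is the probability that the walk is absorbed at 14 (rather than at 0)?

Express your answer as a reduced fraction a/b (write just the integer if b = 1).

Answer: 2/7

Derivation:
Symmetric walk (p = 1/2): the harmonic-function argument gives P(hit 14 before 0 | start at 4) = a/N.
P = 4/14 = 2/7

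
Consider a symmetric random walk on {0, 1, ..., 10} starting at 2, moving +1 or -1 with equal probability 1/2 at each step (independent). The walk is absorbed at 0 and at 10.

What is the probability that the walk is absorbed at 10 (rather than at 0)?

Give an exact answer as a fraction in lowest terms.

Symmetric walk (p = 1/2): the harmonic-function argument gives P(hit 10 before 0 | start at 2) = a/N.
P = 2/10 = 1/5

Answer: 1/5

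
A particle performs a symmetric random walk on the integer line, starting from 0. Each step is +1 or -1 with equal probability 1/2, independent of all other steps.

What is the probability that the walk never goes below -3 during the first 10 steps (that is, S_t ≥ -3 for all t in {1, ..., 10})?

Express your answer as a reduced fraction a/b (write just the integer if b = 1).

Let f(t,s) = #length-t paths at position s with S_1..S_t all ≥ -3.
f(t,s) = f(t-1,s-1) + f(t-1,s+1) for s ≥ -3; f(t,s) = 0 for s < -3.
t=0: f(0,0)=1
t=1: f(1,-1)=1 f(1,1)=1
t=2: f(2,-2)=1 f(2,0)=2 f(2,2)=1
t=3: f(3,-3)=1 f(3,-1)=3 f(3,1)=3 f(3,3)=1
t=4: f(4,-2)=4 f(4,0)=6 f(4,2)=4 f(4,4)=1
t=5: f(5,-3)=4 f(5,-1)=10 f(5,1)=10 f(5,3)=5 f(5,5)=1
t=6: f(6,-2)=14 f(6,0)=20 f(6,2)=15 f(6,4)=6 f(6,6)=1
t=7: f(7,-3)=14 f(7,-1)=34 f(7,1)=35 f(7,3)=21 f(7,5)=7 f(7,7)=1
t=8: f(8,-2)=48 f(8,0)=69 f(8,2)=56 f(8,4)=28 f(8,6)=8 f(8,8)=1
t=9: f(9,-3)=48 f(9,-1)=117 f(9,1)=125 f(9,3)=84 f(9,5)=36 f(9,7)=9 f(9,9)=1
t=10: f(10,-2)=165 f(10,0)=242 f(10,2)=209 f(10,4)=120 f(10,6)=45 f(10,8)=10 f(10,10)=1
Σ_s f(10,s) = 792
P = 792/1024 = 99/128

Answer: 99/128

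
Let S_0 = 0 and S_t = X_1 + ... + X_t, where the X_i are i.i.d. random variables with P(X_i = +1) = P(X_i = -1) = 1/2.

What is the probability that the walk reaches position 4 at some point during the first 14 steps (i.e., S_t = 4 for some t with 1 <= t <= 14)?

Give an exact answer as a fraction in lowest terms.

Count via complement. Let g(t,s) = #length-t paths at position s with S_1..S_t all ≠ 4.
g(t,s) = g(t-1,s-1) + g(t-1,s+1) for s ≠ 4; g(t,4) = 0.
t=0: g(0,0)=1
t=1: g(1,-1)=1 g(1,1)=1
t=2: g(2,-2)=1 g(2,0)=2 g(2,2)=1
t=3: g(3,-3)=1 g(3,-1)=3 g(3,1)=3 g(3,3)=1
t=4: g(4,-4)=1 g(4,-2)=4 g(4,0)=6 g(4,2)=4
t=5: g(5,-5)=1 g(5,-3)=5 g(5,-1)=10 g(5,1)=10 g(5,3)=4
t=6: g(6,-6)=1 g(6,-4)=6 g(6,-2)=15 g(6,0)=20 g(6,2)=14
t=7: g(7,-7)=1 g(7,-5)=7 g(7,-3)=21 g(7,-1)=35 g(7,1)=34 g(7,3)=14
t=8: g(8,-8)=1 g(8,-6)=8 g(8,-4)=28 g(8,-2)=56 g(8,0)=69 g(8,2)=48
t=9: g(9,-9)=1 g(9,-7)=9 g(9,-5)=36 g(9,-3)=84 g(9,-1)=125 g(9,1)=117 g(9,3)=48
t=10: g(10,-10)=1 g(10,-8)=10 g(10,-6)=45 g(10,-4)=120 g(10,-2)=209 g(10,0)=242 g(10,2)=165
t=11: g(11,-11)=1 g(11,-9)=11 g(11,-7)=55 g(11,-5)=165 g(11,-3)=329 g(11,-1)=451 g(11,1)=407 g(11,3)=165
t=12: g(12,-12)=1 g(12,-10)=12 g(12,-8)=66 g(12,-6)=220 g(12,-4)=494 g(12,-2)=780 g(12,0)=858 g(12,2)=572
t=13: g(13,-13)=1 g(13,-11)=13 g(13,-9)=78 g(13,-7)=286 g(13,-5)=714 g(13,-3)=1274 g(13,-1)=1638 g(13,1)=1430 g(13,3)=572
t=14: g(14,-14)=1 g(14,-12)=14 g(14,-10)=91 g(14,-8)=364 g(14,-6)=1000 g(14,-4)=1988 g(14,-2)=2912 g(14,0)=3068 g(14,2)=2002
Paths never hitting 4: Σ_s g(14,s) = 11440
Paths hitting 4: 2^14 - 11440 = 4944
P = 4944/16384 = 309/1024

Answer: 309/1024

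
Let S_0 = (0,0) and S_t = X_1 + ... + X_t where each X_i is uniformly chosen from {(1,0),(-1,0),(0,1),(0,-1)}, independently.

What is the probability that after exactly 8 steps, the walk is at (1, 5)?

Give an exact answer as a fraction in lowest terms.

Let h be the number of horizontal steps (so 8-h are vertical). To end at (1,5) need (h+1)/2 right-steps and ((8-h)+5)/2 up-steps.
Sum over h with 1 ≤ h ≤ 3, h ≡ 1 (mod 2), 8-h ≡ 1 (mod 2):
h=1: C(8,1)·C(1,1)·C(7,6) = 8·1·7 = 56
h=3: C(8,3)·C(3,2)·C(5,5) = 56·3·1 = 168
Total favorable: 224
Total paths: 4^8 = 65536
P = 224/65536 = 7/2048

Answer: 7/2048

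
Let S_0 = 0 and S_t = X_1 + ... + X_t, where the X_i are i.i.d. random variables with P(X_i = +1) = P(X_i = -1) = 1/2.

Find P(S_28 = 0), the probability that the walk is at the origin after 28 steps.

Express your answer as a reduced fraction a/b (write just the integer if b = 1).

To return to 0 after 28 steps: need exactly 14 steps of +1 and 14 of -1.
Favorable paths: C(28,14) = 40116600
Total paths: 2^28 = 268435456
P = 40116600/268435456 = 5014575/33554432

Answer: 5014575/33554432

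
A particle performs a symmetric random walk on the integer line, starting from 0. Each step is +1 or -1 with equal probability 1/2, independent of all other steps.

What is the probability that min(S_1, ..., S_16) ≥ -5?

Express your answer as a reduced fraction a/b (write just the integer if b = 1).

Answer: 28067/32768

Derivation:
Let f(t,s) = #length-t paths at position s with S_1..S_t all ≥ -5.
f(t,s) = f(t-1,s-1) + f(t-1,s+1) for s ≥ -5; f(t,s) = 0 for s < -5.
t=0: f(0,0)=1
t=1: f(1,-1)=1 f(1,1)=1
t=2: f(2,-2)=1 f(2,0)=2 f(2,2)=1
t=3: f(3,-3)=1 f(3,-1)=3 f(3,1)=3 f(3,3)=1
t=4: f(4,-4)=1 f(4,-2)=4 f(4,0)=6 f(4,2)=4 f(4,4)=1
t=5: f(5,-5)=1 f(5,-3)=5 f(5,-1)=10 f(5,1)=10 f(5,3)=5 f(5,5)=1
t=6: f(6,-4)=6 f(6,-2)=15 f(6,0)=20 f(6,2)=15 f(6,4)=6 f(6,6)=1
t=7: f(7,-5)=6 f(7,-3)=21 f(7,-1)=35 f(7,1)=35 f(7,3)=21 f(7,5)=7 f(7,7)=1
t=8: f(8,-4)=27 f(8,-2)=56 f(8,0)=70 f(8,2)=56 f(8,4)=28 f(8,6)=8 f(8,8)=1
t=9: f(9,-5)=27 f(9,-3)=83 f(9,-1)=126 f(9,1)=126 f(9,3)=84 f(9,5)=36 f(9,7)=9 f(9,9)=1
t=10: f(10,-4)=110 f(10,-2)=209 f(10,0)=252 f(10,2)=210 f(10,4)=120 f(10,6)=45 f(10,8)=10 f(10,10)=1
t=11: f(11,-5)=110 f(11,-3)=319 f(11,-1)=461 f(11,1)=462 f(11,3)=330 f(11,5)=165 f(11,7)=55 f(11,9)=11 f(11,11)=1
t=12: f(12,-4)=429 f(12,-2)=780 f(12,0)=923 f(12,2)=792 f(12,4)=495 f(12,6)=220 f(12,8)=66 f(12,10)=12 f(12,12)=1
t=13: f(13,-5)=429 f(13,-3)=1209 f(13,-1)=1703 f(13,1)=1715 f(13,3)=1287 f(13,5)=715 f(13,7)=286 f(13,9)=78 f(13,11)=13 f(13,13)=1
t=14: f(14,-4)=1638 f(14,-2)=2912 f(14,0)=3418 f(14,2)=3002 f(14,4)=2002 f(14,6)=1001 f(14,8)=364 f(14,10)=91 f(14,12)=14 f(14,14)=1
t=15: f(15,-5)=1638 f(15,-3)=4550 f(15,-1)=6330 f(15,1)=6420 f(15,3)=5004 f(15,5)=3003 f(15,7)=1365 f(15,9)=455 f(15,11)=105 f(15,13)=15 f(15,15)=1
t=16: f(16,-4)=6188 f(16,-2)=10880 f(16,0)=12750 f(16,2)=11424 f(16,4)=8007 f(16,6)=4368 f(16,8)=1820 f(16,10)=560 f(16,12)=120 f(16,14)=16 f(16,16)=1
Σ_s f(16,s) = 56134
P = 56134/65536 = 28067/32768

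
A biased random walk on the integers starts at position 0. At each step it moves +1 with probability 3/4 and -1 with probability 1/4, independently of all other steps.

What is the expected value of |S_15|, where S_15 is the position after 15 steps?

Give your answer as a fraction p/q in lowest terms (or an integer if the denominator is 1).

S_15 takes values m ≡ 1 (mod 2) with |m| ≤ 15; P(S_15=m) = C(15,(15+m)/2) · (3/4)^((15+m)/2) · (1/4)^((15-m)/2).
Distribution: P(S=-15)=1/1073741824, P(S=-13)=45/1073741824, P(S=-11)=945/1073741824, P(S=-9)=12285/1073741824, P(S=-7)=110565/1073741824, P(S=-5)=729729/1073741824, P(S=-3)=3648645/1073741824, P(S=-1)=14073345/1073741824, P(S=1)=42220035/1073741824, P(S=3)=98513415/1073741824, P(S=5)=177324147/1073741824, P(S=7)=241805655/1073741824, P(S=9)=241805655/1073741824, P(S=11)=167403915/1073741824, P(S=13)=71744535/1073741824, P(S=15)=14348907/1073741824
E[|S_15|] = Σ_m |m|·P(S_15=m) = 253505955/33554432

Answer: 253505955/33554432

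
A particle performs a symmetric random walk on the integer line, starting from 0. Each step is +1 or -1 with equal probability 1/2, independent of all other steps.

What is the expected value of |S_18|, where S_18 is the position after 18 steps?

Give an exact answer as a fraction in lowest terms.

S_18 takes values m ≡ 0 (mod 2) with |m| ≤ 18; P(S_18=m) = C(18,(18+m)/2)/2^18.
Total paths: 2^18 = 262144
Distribution: P(S=-18)=1/262144, P(S=-16)=18/262144, P(S=-14)=153/262144, P(S=-12)=816/262144, P(S=-10)=3060/262144, P(S=-8)=8568/262144, P(S=-6)=18564/262144, P(S=-4)=31824/262144, P(S=-2)=43758/262144, P(S=0)=48620/262144, P(S=2)=43758/262144, P(S=4)=31824/262144, P(S=6)=18564/262144, P(S=8)=8568/262144, P(S=10)=3060/262144, P(S=12)=816/262144, P(S=14)=153/262144, P(S=16)=18/262144, P(S=18)=1/262144
E[|S_18|] = Σ_m |m|·P(S_18=m) = 875160/262144 = 109395/32768

Answer: 109395/32768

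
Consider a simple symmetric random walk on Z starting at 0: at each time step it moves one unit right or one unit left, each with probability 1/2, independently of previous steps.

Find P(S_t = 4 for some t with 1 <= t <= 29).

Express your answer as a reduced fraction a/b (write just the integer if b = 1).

Count via complement. Let g(t,s) = #length-t paths at position s with S_1..S_t all ≠ 4.
g(t,s) = g(t-1,s-1) + g(t-1,s+1) for s ≠ 4; g(t,4) = 0.
t=0: g(0,0)=1
t=1: g(1,-1)=1 g(1,1)=1
t=2: g(2,-2)=1 g(2,0)=2 g(2,2)=1
t=3: g(3,-3)=1 g(3,-1)=3 g(3,1)=3 g(3,3)=1
t=4: g(4,-4)=1 g(4,-2)=4 g(4,0)=6 g(4,2)=4
t=5: g(5,-5)=1 g(5,-3)=5 g(5,-1)=10 g(5,1)=10 g(5,3)=4
t=6: g(6,-6)=1 g(6,-4)=6 g(6,-2)=15 g(6,0)=20 g(6,2)=14
t=7: g(7,-7)=1 g(7,-5)=7 g(7,-3)=21 g(7,-1)=35 g(7,1)=34 g(7,3)=14
t=8: g(8,-8)=1 g(8,-6)=8 g(8,-4)=28 g(8,-2)=56 g(8,0)=69 g(8,2)=48
t=9: g(9,-9)=1 g(9,-7)=9 g(9,-5)=36 g(9,-3)=84 g(9,-1)=125 g(9,1)=117 g(9,3)=48
t=10: g(10,-10)=1 g(10,-8)=10 g(10,-6)=45 g(10,-4)=120 g(10,-2)=209 g(10,0)=242 g(10,2)=165
t=11: g(11,-11)=1 g(11,-9)=11 g(11,-7)=55 g(11,-5)=165 g(11,-3)=329 g(11,-1)=451 g(11,1)=407 g(11,3)=165
t=12: g(12,-12)=1 g(12,-10)=12 g(12,-8)=66 g(12,-6)=220 g(12,-4)=494 g(12,-2)=780 g(12,0)=858 g(12,2)=572
t=13: g(13,-13)=1 g(13,-11)=13 g(13,-9)=78 g(13,-7)=286 g(13,-5)=714 g(13,-3)=1274 g(13,-1)=1638 g(13,1)=1430 g(13,3)=572
t=14: g(14,-14)=1 g(14,-12)=14 g(14,-10)=91 g(14,-8)=364 g(14,-6)=1000 g(14,-4)=1988 g(14,-2)=2912 g(14,0)=3068 g(14,2)=2002
t=15: g(15,-15)=1 g(15,-13)=15 g(15,-11)=105 g(15,-9)=455 g(15,-7)=1364 g(15,-5)=2988 g(15,-3)=4900 g(15,-1)=5980 g(15,1)=5070 g(15,3)=2002
t=16: g(16,-16)=1 g(16,-14)=16 g(16,-12)=120 g(16,-10)=560 g(16,-8)=1819 g(16,-6)=4352 g(16,-4)=7888 g(16,-2)=10880 g(16,0)=11050 g(16,2)=7072
t=17: g(17,-17)=1 g(17,-15)=17 g(17,-13)=136 g(17,-11)=680 g(17,-9)=2379 g(17,-7)=6171 g(17,-5)=12240 g(17,-3)=18768 g(17,-1)=21930 g(17,1)=18122 g(17,3)=7072
t=18: g(18,-18)=1 g(18,-16)=18 g(18,-14)=153 g(18,-12)=816 g(18,-10)=3059 g(18,-8)=8550 g(18,-6)=18411 g(18,-4)=31008 g(18,-2)=40698 g(18,0)=40052 g(18,2)=25194
t=19: g(19,-19)=1 g(19,-17)=19 g(19,-15)=171 g(19,-13)=969 g(19,-11)=3875 g(19,-9)=11609 g(19,-7)=26961 g(19,-5)=49419 g(19,-3)=71706 g(19,-1)=80750 g(19,1)=65246 g(19,3)=25194
t=20: g(20,-20)=1 g(20,-18)=20 g(20,-16)=190 g(20,-14)=1140 g(20,-12)=4844 g(20,-10)=15484 g(20,-8)=38570 g(20,-6)=76380 g(20,-4)=121125 g(20,-2)=152456 g(20,0)=145996 g(20,2)=90440
t=21: g(21,-21)=1 g(21,-19)=21 g(21,-17)=210 g(21,-15)=1330 g(21,-13)=5984 g(21,-11)=20328 g(21,-9)=54054 g(21,-7)=114950 g(21,-5)=197505 g(21,-3)=273581 g(21,-1)=298452 g(21,1)=236436 g(21,3)=90440
t=22: g(22,-22)=1 g(22,-20)=22 g(22,-18)=231 g(22,-16)=1540 g(22,-14)=7314 g(22,-12)=26312 g(22,-10)=74382 g(22,-8)=169004 g(22,-6)=312455 g(22,-4)=471086 g(22,-2)=572033 g(22,0)=534888 g(22,2)=326876
t=23: g(23,-23)=1 g(23,-21)=23 g(23,-19)=253 g(23,-17)=1771 g(23,-15)=8854 g(23,-13)=33626 g(23,-11)=100694 g(23,-9)=243386 g(23,-7)=481459 g(23,-5)=783541 g(23,-3)=1043119 g(23,-1)=1106921 g(23,1)=861764 g(23,3)=326876
t=24: g(24,-24)=1 g(24,-22)=24 g(24,-20)=276 g(24,-18)=2024 g(24,-16)=10625 g(24,-14)=42480 g(24,-12)=134320 g(24,-10)=344080 g(24,-8)=724845 g(24,-6)=1265000 g(24,-4)=1826660 g(24,-2)=2150040 g(24,0)=1968685 g(24,2)=1188640
t=25: g(25,-25)=1 g(25,-23)=25 g(25,-21)=300 g(25,-19)=2300 g(25,-17)=12649 g(25,-15)=53105 g(25,-13)=176800 g(25,-11)=478400 g(25,-9)=1068925 g(25,-7)=1989845 g(25,-5)=3091660 g(25,-3)=3976700 g(25,-1)=4118725 g(25,1)=3157325 g(25,3)=1188640
t=26: g(26,-26)=1 g(26,-24)=26 g(26,-22)=325 g(26,-20)=2600 g(26,-18)=14949 g(26,-16)=65754 g(26,-14)=229905 g(26,-12)=655200 g(26,-10)=1547325 g(26,-8)=3058770 g(26,-6)=5081505 g(26,-4)=7068360 g(26,-2)=8095425 g(26,0)=7276050 g(26,2)=4345965
t=27: g(27,-27)=1 g(27,-25)=27 g(27,-23)=351 g(27,-21)=2925 g(27,-19)=17549 g(27,-17)=80703 g(27,-15)=295659 g(27,-13)=885105 g(27,-11)=2202525 g(27,-9)=4606095 g(27,-7)=8140275 g(27,-5)=12149865 g(27,-3)=15163785 g(27,-1)=15371475 g(27,1)=11622015 g(27,3)=4345965
t=28: g(28,-28)=1 g(28,-26)=28 g(28,-24)=378 g(28,-22)=3276 g(28,-20)=20474 g(28,-18)=98252 g(28,-16)=376362 g(28,-14)=1180764 g(28,-12)=3087630 g(28,-10)=6808620 g(28,-8)=12746370 g(28,-6)=20290140 g(28,-4)=27313650 g(28,-2)=30535260 g(28,0)=26993490 g(28,2)=15967980
t=29: g(29,-29)=1 g(29,-27)=29 g(29,-25)=406 g(29,-23)=3654 g(29,-21)=23750 g(29,-19)=118726 g(29,-17)=474614 g(29,-15)=1557126 g(29,-13)=4268394 g(29,-11)=9896250 g(29,-9)=19554990 g(29,-7)=33036510 g(29,-5)=47603790 g(29,-3)=57848910 g(29,-1)=57528750 g(29,1)=42961470 g(29,3)=15967980
Paths never hitting 4: Σ_s g(29,s) = 290845350
Paths hitting 4: 2^29 - 290845350 = 246025562
P = 246025562/536870912 = 123012781/268435456

Answer: 123012781/268435456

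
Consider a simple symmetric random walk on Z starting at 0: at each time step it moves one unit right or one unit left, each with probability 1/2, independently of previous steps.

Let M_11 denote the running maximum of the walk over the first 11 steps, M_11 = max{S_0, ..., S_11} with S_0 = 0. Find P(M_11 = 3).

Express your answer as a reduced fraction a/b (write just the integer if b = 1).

Answer: 165/1024

Derivation:
Let M_11 = max(S_0,...,S_11). Use the reflection principle: for j ≥ 1, #{paths with M_11 ≥ j} = #{S_11 ≥ j} + #{S_11 ≥ j+1}.
By reflection, #{M_11 ≥ 3} = #{S_11 ≥ 3} + #{S_11 ≥ 4} = 562 + 232 = 794.
#{M_11 ≥ 4} = #{S_11 ≥ 4} + #{S_11 ≥ 5} = 232 + 232 = 464.
#{M_11 = 3} = 794 - 464 = 330.
P(M_11 = 3) = 330/2048 = 165/1024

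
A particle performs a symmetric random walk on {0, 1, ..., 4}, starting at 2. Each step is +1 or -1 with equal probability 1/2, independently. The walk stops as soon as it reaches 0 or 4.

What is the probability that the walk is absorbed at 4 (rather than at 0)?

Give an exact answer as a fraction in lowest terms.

Symmetric walk (p = 1/2): the harmonic-function argument gives P(hit 4 before 0 | start at 2) = a/N.
P = 2/4 = 1/2

Answer: 1/2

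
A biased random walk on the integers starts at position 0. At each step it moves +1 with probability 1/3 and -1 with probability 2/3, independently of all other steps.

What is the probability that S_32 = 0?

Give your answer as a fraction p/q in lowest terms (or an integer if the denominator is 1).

Answer: 4376933826560/205891132094649

Derivation:
To be at 0 after 32 steps: need exactly 16 steps of +1 and 16 of -1.
Number of such sequences: C(32,16) = 601080390
Each has probability (1/3)^16 · (2/3)^16 = 65536/1853020188851841
P = 601080390 · 65536/1853020188851841 = 4376933826560/205891132094649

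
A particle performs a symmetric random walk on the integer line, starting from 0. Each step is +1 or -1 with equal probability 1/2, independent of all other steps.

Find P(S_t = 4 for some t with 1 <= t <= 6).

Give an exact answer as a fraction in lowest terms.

Answer: 1/8

Derivation:
Count via complement. Let g(t,s) = #length-t paths at position s with S_1..S_t all ≠ 4.
g(t,s) = g(t-1,s-1) + g(t-1,s+1) for s ≠ 4; g(t,4) = 0.
t=0: g(0,0)=1
t=1: g(1,-1)=1 g(1,1)=1
t=2: g(2,-2)=1 g(2,0)=2 g(2,2)=1
t=3: g(3,-3)=1 g(3,-1)=3 g(3,1)=3 g(3,3)=1
t=4: g(4,-4)=1 g(4,-2)=4 g(4,0)=6 g(4,2)=4
t=5: g(5,-5)=1 g(5,-3)=5 g(5,-1)=10 g(5,1)=10 g(5,3)=4
t=6: g(6,-6)=1 g(6,-4)=6 g(6,-2)=15 g(6,0)=20 g(6,2)=14
Paths never hitting 4: Σ_s g(6,s) = 56
Paths hitting 4: 2^6 - 56 = 8
P = 8/64 = 1/8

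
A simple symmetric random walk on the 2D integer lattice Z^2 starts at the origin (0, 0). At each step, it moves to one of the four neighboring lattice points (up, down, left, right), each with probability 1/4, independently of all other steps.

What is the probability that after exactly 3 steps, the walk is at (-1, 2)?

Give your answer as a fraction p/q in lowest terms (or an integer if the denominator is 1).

Let h be the number of horizontal steps (so 3-h are vertical). To end at (-1,2) need (h-1)/2 right-steps and ((3-h)+2)/2 up-steps.
Sum over h with 1 ≤ h ≤ 1, h ≡ 1 (mod 2), 3-h ≡ 0 (mod 2):
h=1: C(3,1)·C(1,0)·C(2,2) = 3·1·1 = 3
Total favorable: 3
Total paths: 4^3 = 64
P = 3/64 = 3/64

Answer: 3/64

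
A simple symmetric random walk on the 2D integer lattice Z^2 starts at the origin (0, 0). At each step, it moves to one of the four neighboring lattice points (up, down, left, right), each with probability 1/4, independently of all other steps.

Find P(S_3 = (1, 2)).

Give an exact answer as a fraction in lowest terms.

Answer: 3/64

Derivation:
Let h be the number of horizontal steps (so 3-h are vertical). To end at (1,2) need (h+1)/2 right-steps and ((3-h)+2)/2 up-steps.
Sum over h with 1 ≤ h ≤ 1, h ≡ 1 (mod 2), 3-h ≡ 0 (mod 2):
h=1: C(3,1)·C(1,1)·C(2,2) = 3·1·1 = 3
Total favorable: 3
Total paths: 4^3 = 64
P = 3/64 = 3/64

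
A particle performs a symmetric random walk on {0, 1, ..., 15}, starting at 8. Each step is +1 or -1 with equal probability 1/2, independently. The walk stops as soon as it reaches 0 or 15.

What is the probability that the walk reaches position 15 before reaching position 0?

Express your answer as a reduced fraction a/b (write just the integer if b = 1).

Answer: 8/15

Derivation:
Symmetric walk (p = 1/2): the harmonic-function argument gives P(hit 15 before 0 | start at 8) = a/N.
P = 8/15 = 8/15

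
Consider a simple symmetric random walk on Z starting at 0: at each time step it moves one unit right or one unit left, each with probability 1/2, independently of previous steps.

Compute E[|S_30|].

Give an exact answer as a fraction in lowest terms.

Answer: 145422675/33554432

Derivation:
S_30 takes values m ≡ 0 (mod 2) with |m| ≤ 30; P(S_30=m) = C(30,(30+m)/2)/2^30.
Total paths: 2^30 = 1073741824
Distribution: P(S=-30)=1/1073741824, P(S=-28)=30/1073741824, P(S=-26)=435/1073741824, P(S=-24)=4060/1073741824, P(S=-22)=27405/1073741824, P(S=-20)=142506/1073741824, P(S=-18)=593775/1073741824, P(S=-16)=2035800/1073741824, P(S=-14)=5852925/1073741824, P(S=-12)=14307150/1073741824, P(S=-10)=30045015/1073741824, P(S=-8)=54627300/1073741824, P(S=-6)=86493225/1073741824, P(S=-4)=119759850/1073741824, P(S=-2)=145422675/1073741824, P(S=0)=155117520/1073741824, P(S=2)=145422675/1073741824, P(S=4)=119759850/1073741824, P(S=6)=86493225/1073741824, P(S=8)=54627300/1073741824, P(S=10)=30045015/1073741824, P(S=12)=14307150/1073741824, P(S=14)=5852925/1073741824, P(S=16)=2035800/1073741824, P(S=18)=593775/1073741824, P(S=20)=142506/1073741824, P(S=22)=27405/1073741824, P(S=24)=4060/1073741824, P(S=26)=435/1073741824, P(S=28)=30/1073741824, P(S=30)=1/1073741824
E[|S_30|] = Σ_m |m|·P(S_30=m) = 4653525600/1073741824 = 145422675/33554432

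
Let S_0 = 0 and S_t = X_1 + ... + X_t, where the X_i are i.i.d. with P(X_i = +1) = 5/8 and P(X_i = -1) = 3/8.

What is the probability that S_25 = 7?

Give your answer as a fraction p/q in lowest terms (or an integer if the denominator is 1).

To reach position 7 after 25 steps: need 16 steps of +1 and 9 steps of -1.
Number of such sequences: C(25,16) = 2042975
Each has probability (5/8)^16 · (3/8)^9 = 3003387451171875/37778931862957161709568
P = 2042975 · 3003387451171875/37778931862957161709568 = 6135845478057861328125/37778931862957161709568

Answer: 6135845478057861328125/37778931862957161709568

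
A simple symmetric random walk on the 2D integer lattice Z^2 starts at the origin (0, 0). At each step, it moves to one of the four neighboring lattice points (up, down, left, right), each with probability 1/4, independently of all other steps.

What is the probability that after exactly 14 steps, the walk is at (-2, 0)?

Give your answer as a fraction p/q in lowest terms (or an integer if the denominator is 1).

Answer: 9018009/268435456

Derivation:
Let h be the number of horizontal steps (so 14-h are vertical). To end at (-2,0) need (h-2)/2 right-steps and ((14-h)+0)/2 up-steps.
Sum over h with 2 ≤ h ≤ 14, h ≡ 0 (mod 2), 14-h ≡ 0 (mod 2):
h=2: C(14,2)·C(2,0)·C(12,6) = 91·1·924 = 84084
h=4: C(14,4)·C(4,1)·C(10,5) = 1001·4·252 = 1009008
h=6: C(14,6)·C(6,2)·C(8,4) = 3003·15·70 = 3153150
h=8: C(14,8)·C(8,3)·C(6,3) = 3003·56·20 = 3363360
h=10: C(14,10)·C(10,4)·C(4,2) = 1001·210·6 = 1261260
h=12: C(14,12)·C(12,5)·C(2,1) = 91·792·2 = 144144
h=14: C(14,14)·C(14,6)·C(0,0) = 1·3003·1 = 3003
Total favorable: 9018009
Total paths: 4^14 = 268435456
P = 9018009/268435456 = 9018009/268435456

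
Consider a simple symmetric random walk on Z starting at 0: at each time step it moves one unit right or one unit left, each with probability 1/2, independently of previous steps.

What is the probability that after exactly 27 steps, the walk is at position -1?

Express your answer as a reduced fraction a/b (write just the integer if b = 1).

To reach position -1 after 27 steps: need 13 steps of +1 and 14 of -1.
Favorable paths: C(27,13) = 20058300
Total paths: 2^27 = 134217728
P = 20058300/134217728 = 5014575/33554432

Answer: 5014575/33554432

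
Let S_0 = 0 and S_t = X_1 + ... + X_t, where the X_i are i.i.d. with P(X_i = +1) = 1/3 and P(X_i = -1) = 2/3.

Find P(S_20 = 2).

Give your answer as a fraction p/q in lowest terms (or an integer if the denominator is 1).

To reach position 2 after 20 steps: need 11 steps of +1 and 9 steps of -1.
Number of such sequences: C(20,11) = 167960
Each has probability (1/3)^11 · (2/3)^9 = 512/3486784401
P = 167960 · 512/3486784401 = 85995520/3486784401

Answer: 85995520/3486784401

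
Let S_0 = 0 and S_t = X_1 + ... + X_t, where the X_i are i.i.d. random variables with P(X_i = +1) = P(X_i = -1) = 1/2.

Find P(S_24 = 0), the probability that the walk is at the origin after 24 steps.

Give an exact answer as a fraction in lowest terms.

Answer: 676039/4194304

Derivation:
To return to 0 after 24 steps: need exactly 12 steps of +1 and 12 of -1.
Favorable paths: C(24,12) = 2704156
Total paths: 2^24 = 16777216
P = 2704156/16777216 = 676039/4194304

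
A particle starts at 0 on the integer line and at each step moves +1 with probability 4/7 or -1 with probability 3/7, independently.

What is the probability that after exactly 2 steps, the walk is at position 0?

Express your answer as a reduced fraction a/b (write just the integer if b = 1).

Answer: 24/49

Derivation:
To be at 0 after 2 steps: need exactly 1 step of +1 and 1 of -1.
Number of such sequences: C(2,1) = 2
Each has probability (4/7)^1 · (3/7)^1 = 12/49
P = 2 · 12/49 = 24/49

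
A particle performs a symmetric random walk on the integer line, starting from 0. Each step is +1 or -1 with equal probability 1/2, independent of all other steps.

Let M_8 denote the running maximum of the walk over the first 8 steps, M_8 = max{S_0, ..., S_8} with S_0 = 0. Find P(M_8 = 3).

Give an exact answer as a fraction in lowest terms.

Let M_8 = max(S_0,...,S_8). Use the reflection principle: for j ≥ 1, #{paths with M_8 ≥ j} = #{S_8 ≥ j} + #{S_8 ≥ j+1}.
By reflection, #{M_8 ≥ 3} = #{S_8 ≥ 3} + #{S_8 ≥ 4} = 37 + 37 = 74.
#{M_8 ≥ 4} = #{S_8 ≥ 4} + #{S_8 ≥ 5} = 37 + 9 = 46.
#{M_8 = 3} = 74 - 46 = 28.
P(M_8 = 3) = 28/256 = 7/64

Answer: 7/64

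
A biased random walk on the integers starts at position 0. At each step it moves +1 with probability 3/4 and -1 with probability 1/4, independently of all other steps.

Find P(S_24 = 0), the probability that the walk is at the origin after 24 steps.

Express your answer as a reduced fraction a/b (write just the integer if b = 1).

Answer: 359274842199/70368744177664

Derivation:
To be at 0 after 24 steps: need exactly 12 steps of +1 and 12 of -1.
Number of such sequences: C(24,12) = 2704156
Each has probability (3/4)^12 · (1/4)^12 = 531441/281474976710656
P = 2704156 · 531441/281474976710656 = 359274842199/70368744177664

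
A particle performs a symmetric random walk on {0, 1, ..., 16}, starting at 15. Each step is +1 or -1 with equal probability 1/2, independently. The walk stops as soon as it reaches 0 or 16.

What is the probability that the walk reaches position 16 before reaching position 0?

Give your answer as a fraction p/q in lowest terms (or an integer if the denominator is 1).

Symmetric walk (p = 1/2): the harmonic-function argument gives P(hit 16 before 0 | start at 15) = a/N.
P = 15/16 = 15/16

Answer: 15/16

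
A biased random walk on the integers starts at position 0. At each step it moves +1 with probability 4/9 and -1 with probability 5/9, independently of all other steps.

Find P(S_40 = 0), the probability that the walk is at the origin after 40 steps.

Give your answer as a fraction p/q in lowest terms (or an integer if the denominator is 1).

Answer: 1606028464488448000000000000000000000/16423203268260658146231467800709255289

Derivation:
To be at 0 after 40 steps: need exactly 20 steps of +1 and 20 of -1.
Number of such sequences: C(40,20) = 137846528820
Each has probability (4/9)^20 · (5/9)^20 = 104857600000000000000000000/147808829414345923316083210206383297601
P = 137846528820 · 104857600000000000000000000/147808829414345923316083210206383297601 = 1606028464488448000000000000000000000/16423203268260658146231467800709255289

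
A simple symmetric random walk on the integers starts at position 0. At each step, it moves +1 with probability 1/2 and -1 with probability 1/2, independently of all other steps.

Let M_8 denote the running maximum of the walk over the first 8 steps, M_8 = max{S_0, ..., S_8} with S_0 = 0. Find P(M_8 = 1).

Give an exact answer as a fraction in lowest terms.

Answer: 7/32

Derivation:
Let M_8 = max(S_0,...,S_8). Use the reflection principle: for j ≥ 1, #{paths with M_8 ≥ j} = #{S_8 ≥ j} + #{S_8 ≥ j+1}.
By reflection, #{M_8 ≥ 1} = #{S_8 ≥ 1} + #{S_8 ≥ 2} = 93 + 93 = 186.
#{M_8 ≥ 2} = #{S_8 ≥ 2} + #{S_8 ≥ 3} = 93 + 37 = 130.
#{M_8 = 1} = 186 - 130 = 56.
P(M_8 = 1) = 56/256 = 7/32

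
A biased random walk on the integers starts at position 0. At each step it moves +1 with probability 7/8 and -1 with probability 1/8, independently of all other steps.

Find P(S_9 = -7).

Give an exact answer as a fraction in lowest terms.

To reach position -7 after 9 steps: need 1 step of +1 and 8 steps of -1.
Number of such sequences: C(9,1) = 9
Each has probability (7/8)^1 · (1/8)^8 = 7/134217728
P = 9 · 7/134217728 = 63/134217728

Answer: 63/134217728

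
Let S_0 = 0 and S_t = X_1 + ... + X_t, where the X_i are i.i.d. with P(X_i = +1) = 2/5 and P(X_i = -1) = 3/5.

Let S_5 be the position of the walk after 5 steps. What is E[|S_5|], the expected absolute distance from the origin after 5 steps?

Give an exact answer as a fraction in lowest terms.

Answer: 253/125

Derivation:
S_5 takes values m ≡ 1 (mod 2) with |m| ≤ 5; P(S_5=m) = C(5,(5+m)/2) · (2/5)^((5+m)/2) · (3/5)^((5-m)/2).
Distribution: P(S=-5)=243/3125, P(S=-3)=162/625, P(S=-1)=216/625, P(S=1)=144/625, P(S=3)=48/625, P(S=5)=32/3125
E[|S_5|] = Σ_m |m|·P(S_5=m) = 253/125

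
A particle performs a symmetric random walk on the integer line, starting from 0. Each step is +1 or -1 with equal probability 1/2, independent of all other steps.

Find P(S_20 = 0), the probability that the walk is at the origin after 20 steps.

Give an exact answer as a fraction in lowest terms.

To return to 0 after 20 steps: need exactly 10 steps of +1 and 10 of -1.
Favorable paths: C(20,10) = 184756
Total paths: 2^20 = 1048576
P = 184756/1048576 = 46189/262144

Answer: 46189/262144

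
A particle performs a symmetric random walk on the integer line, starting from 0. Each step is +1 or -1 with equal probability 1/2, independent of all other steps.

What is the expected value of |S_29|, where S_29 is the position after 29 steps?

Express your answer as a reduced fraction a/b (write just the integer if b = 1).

S_29 takes values m ≡ 1 (mod 2) with |m| ≤ 29; P(S_29=m) = C(29,(29+m)/2)/2^29.
Total paths: 2^29 = 536870912
Distribution: P(S=-29)=1/536870912, P(S=-27)=29/536870912, P(S=-25)=406/536870912, P(S=-23)=3654/536870912, P(S=-21)=23751/536870912, P(S=-19)=118755/536870912, P(S=-17)=475020/536870912, P(S=-15)=1560780/536870912, P(S=-13)=4292145/536870912, P(S=-11)=10015005/536870912, P(S=-9)=20030010/536870912, P(S=-7)=34597290/536870912, P(S=-5)=51895935/536870912, P(S=-3)=67863915/536870912, P(S=-1)=77558760/536870912, P(S=1)=77558760/536870912, P(S=3)=67863915/536870912, P(S=5)=51895935/536870912, P(S=7)=34597290/536870912, P(S=9)=20030010/536870912, P(S=11)=10015005/536870912, P(S=13)=4292145/536870912, P(S=15)=1560780/536870912, P(S=17)=475020/536870912, P(S=19)=118755/536870912, P(S=21)=23751/536870912, P(S=23)=3654/536870912, P(S=25)=406/536870912, P(S=27)=29/536870912, P(S=29)=1/536870912
E[|S_29|] = Σ_m |m|·P(S_29=m) = 2326762800/536870912 = 145422675/33554432

Answer: 145422675/33554432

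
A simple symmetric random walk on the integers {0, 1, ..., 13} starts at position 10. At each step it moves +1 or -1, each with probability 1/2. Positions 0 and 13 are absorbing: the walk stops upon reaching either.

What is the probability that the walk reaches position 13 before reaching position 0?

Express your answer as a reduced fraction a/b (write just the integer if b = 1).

Symmetric walk (p = 1/2): the harmonic-function argument gives P(hit 13 before 0 | start at 10) = a/N.
P = 10/13 = 10/13

Answer: 10/13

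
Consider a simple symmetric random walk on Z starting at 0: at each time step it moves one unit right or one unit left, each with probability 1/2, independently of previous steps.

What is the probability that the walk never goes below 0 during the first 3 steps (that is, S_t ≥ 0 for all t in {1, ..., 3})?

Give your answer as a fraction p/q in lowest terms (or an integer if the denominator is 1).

Answer: 3/8

Derivation:
Let f(t,s) = #length-t paths at position s with S_1..S_t all ≥ 0.
f(t,s) = f(t-1,s-1) + f(t-1,s+1) for s ≥ 0; f(t,s) = 0 for s < 0.
t=0: f(0,0)=1
t=1: f(1,1)=1
t=2: f(2,0)=1 f(2,2)=1
t=3: f(3,1)=2 f(3,3)=1
Σ_s f(3,s) = 3
P = 3/8 = 3/8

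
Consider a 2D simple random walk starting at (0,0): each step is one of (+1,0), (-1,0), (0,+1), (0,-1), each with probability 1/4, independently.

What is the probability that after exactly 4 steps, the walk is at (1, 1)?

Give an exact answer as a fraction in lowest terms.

Answer: 3/32

Derivation:
Let h be the number of horizontal steps (so 4-h are vertical). To end at (1,1) need (h+1)/2 right-steps and ((4-h)+1)/2 up-steps.
Sum over h with 1 ≤ h ≤ 3, h ≡ 1 (mod 2), 4-h ≡ 1 (mod 2):
h=1: C(4,1)·C(1,1)·C(3,2) = 4·1·3 = 12
h=3: C(4,3)·C(3,2)·C(1,1) = 4·3·1 = 12
Total favorable: 24
Total paths: 4^4 = 256
P = 24/256 = 3/32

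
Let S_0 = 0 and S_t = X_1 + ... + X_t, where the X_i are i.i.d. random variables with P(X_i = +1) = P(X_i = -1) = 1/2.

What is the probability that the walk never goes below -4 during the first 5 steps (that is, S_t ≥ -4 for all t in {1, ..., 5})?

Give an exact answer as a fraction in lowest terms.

Answer: 31/32

Derivation:
Let f(t,s) = #length-t paths at position s with S_1..S_t all ≥ -4.
f(t,s) = f(t-1,s-1) + f(t-1,s+1) for s ≥ -4; f(t,s) = 0 for s < -4.
t=0: f(0,0)=1
t=1: f(1,-1)=1 f(1,1)=1
t=2: f(2,-2)=1 f(2,0)=2 f(2,2)=1
t=3: f(3,-3)=1 f(3,-1)=3 f(3,1)=3 f(3,3)=1
t=4: f(4,-4)=1 f(4,-2)=4 f(4,0)=6 f(4,2)=4 f(4,4)=1
t=5: f(5,-3)=5 f(5,-1)=10 f(5,1)=10 f(5,3)=5 f(5,5)=1
Σ_s f(5,s) = 31
P = 31/32 = 31/32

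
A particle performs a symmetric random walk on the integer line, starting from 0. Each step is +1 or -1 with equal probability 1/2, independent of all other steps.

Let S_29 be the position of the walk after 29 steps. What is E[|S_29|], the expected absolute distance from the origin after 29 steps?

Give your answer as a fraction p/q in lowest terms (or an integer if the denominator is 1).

S_29 takes values m ≡ 1 (mod 2) with |m| ≤ 29; P(S_29=m) = C(29,(29+m)/2)/2^29.
Total paths: 2^29 = 536870912
Distribution: P(S=-29)=1/536870912, P(S=-27)=29/536870912, P(S=-25)=406/536870912, P(S=-23)=3654/536870912, P(S=-21)=23751/536870912, P(S=-19)=118755/536870912, P(S=-17)=475020/536870912, P(S=-15)=1560780/536870912, P(S=-13)=4292145/536870912, P(S=-11)=10015005/536870912, P(S=-9)=20030010/536870912, P(S=-7)=34597290/536870912, P(S=-5)=51895935/536870912, P(S=-3)=67863915/536870912, P(S=-1)=77558760/536870912, P(S=1)=77558760/536870912, P(S=3)=67863915/536870912, P(S=5)=51895935/536870912, P(S=7)=34597290/536870912, P(S=9)=20030010/536870912, P(S=11)=10015005/536870912, P(S=13)=4292145/536870912, P(S=15)=1560780/536870912, P(S=17)=475020/536870912, P(S=19)=118755/536870912, P(S=21)=23751/536870912, P(S=23)=3654/536870912, P(S=25)=406/536870912, P(S=27)=29/536870912, P(S=29)=1/536870912
E[|S_29|] = Σ_m |m|·P(S_29=m) = 2326762800/536870912 = 145422675/33554432

Answer: 145422675/33554432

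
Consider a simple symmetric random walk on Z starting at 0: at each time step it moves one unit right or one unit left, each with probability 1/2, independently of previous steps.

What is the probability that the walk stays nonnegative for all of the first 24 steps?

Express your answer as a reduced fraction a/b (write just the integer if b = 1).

Answer: 676039/4194304

Derivation:
Let f(t,s) = #length-t paths at position s with S_1..S_t all ≥ 0.
f(t,s) = f(t-1,s-1) + f(t-1,s+1) for s ≥ 0; f(t,s) = 0 for s < 0.
t=0: f(0,0)=1
t=1: f(1,1)=1
t=2: f(2,0)=1 f(2,2)=1
t=3: f(3,1)=2 f(3,3)=1
t=4: f(4,0)=2 f(4,2)=3 f(4,4)=1
t=5: f(5,1)=5 f(5,3)=4 f(5,5)=1
t=6: f(6,0)=5 f(6,2)=9 f(6,4)=5 f(6,6)=1
t=7: f(7,1)=14 f(7,3)=14 f(7,5)=6 f(7,7)=1
t=8: f(8,0)=14 f(8,2)=28 f(8,4)=20 f(8,6)=7 f(8,8)=1
t=9: f(9,1)=42 f(9,3)=48 f(9,5)=27 f(9,7)=8 f(9,9)=1
t=10: f(10,0)=42 f(10,2)=90 f(10,4)=75 f(10,6)=35 f(10,8)=9 f(10,10)=1
t=11: f(11,1)=132 f(11,3)=165 f(11,5)=110 f(11,7)=44 f(11,9)=10 f(11,11)=1
t=12: f(12,0)=132 f(12,2)=297 f(12,4)=275 f(12,6)=154 f(12,8)=54 f(12,10)=11 f(12,12)=1
t=13: f(13,1)=429 f(13,3)=572 f(13,5)=429 f(13,7)=208 f(13,9)=65 f(13,11)=12 f(13,13)=1
t=14: f(14,0)=429 f(14,2)=1001 f(14,4)=1001 f(14,6)=637 f(14,8)=273 f(14,10)=77 f(14,12)=13 f(14,14)=1
t=15: f(15,1)=1430 f(15,3)=2002 f(15,5)=1638 f(15,7)=910 f(15,9)=350 f(15,11)=90 f(15,13)=14 f(15,15)=1
t=16: f(16,0)=1430 f(16,2)=3432 f(16,4)=3640 f(16,6)=2548 f(16,8)=1260 f(16,10)=440 f(16,12)=104 f(16,14)=15 f(16,16)=1
t=17: f(17,1)=4862 f(17,3)=7072 f(17,5)=6188 f(17,7)=3808 f(17,9)=1700 f(17,11)=544 f(17,13)=119 f(17,15)=16 f(17,17)=1
t=18: f(18,0)=4862 f(18,2)=11934 f(18,4)=13260 f(18,6)=9996 f(18,8)=5508 f(18,10)=2244 f(18,12)=663 f(18,14)=135 f(18,16)=17 f(18,18)=1
t=19: f(19,1)=16796 f(19,3)=25194 f(19,5)=23256 f(19,7)=15504 f(19,9)=7752 f(19,11)=2907 f(19,13)=798 f(19,15)=152 f(19,17)=18 f(19,19)=1
t=20: f(20,0)=16796 f(20,2)=41990 f(20,4)=48450 f(20,6)=38760 f(20,8)=23256 f(20,10)=10659 f(20,12)=3705 f(20,14)=950 f(20,16)=170 f(20,18)=19 f(20,20)=1
t=21: f(21,1)=58786 f(21,3)=90440 f(21,5)=87210 f(21,7)=62016 f(21,9)=33915 f(21,11)=14364 f(21,13)=4655 f(21,15)=1120 f(21,17)=189 f(21,19)=20 f(21,21)=1
t=22: f(22,0)=58786 f(22,2)=149226 f(22,4)=177650 f(22,6)=149226 f(22,8)=95931 f(22,10)=48279 f(22,12)=19019 f(22,14)=5775 f(22,16)=1309 f(22,18)=209 f(22,20)=21 f(22,22)=1
t=23: f(23,1)=208012 f(23,3)=326876 f(23,5)=326876 f(23,7)=245157 f(23,9)=144210 f(23,11)=67298 f(23,13)=24794 f(23,15)=7084 f(23,17)=1518 f(23,19)=230 f(23,21)=22 f(23,23)=1
t=24: f(24,0)=208012 f(24,2)=534888 f(24,4)=653752 f(24,6)=572033 f(24,8)=389367 f(24,10)=211508 f(24,12)=92092 f(24,14)=31878 f(24,16)=8602 f(24,18)=1748 f(24,20)=252 f(24,22)=23 f(24,24)=1
Σ_s f(24,s) = 2704156
P = 2704156/16777216 = 676039/4194304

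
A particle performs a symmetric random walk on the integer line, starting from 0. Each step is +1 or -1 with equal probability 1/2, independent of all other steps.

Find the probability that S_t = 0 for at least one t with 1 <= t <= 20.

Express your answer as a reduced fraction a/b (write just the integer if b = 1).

Count via complement. Let g(t,s) = #length-t paths at position s with S_1..S_t all ≠ 0.
g(t,s) = g(t-1,s-1) + g(t-1,s+1) for s ≠ 0; g(t,0) = 0.
t=0: g(0,0)=1
t=1: g(1,-1)=1 g(1,1)=1
t=2: g(2,-2)=1 g(2,2)=1
t=3: g(3,-3)=1 g(3,-1)=1 g(3,1)=1 g(3,3)=1
t=4: g(4,-4)=1 g(4,-2)=2 g(4,2)=2 g(4,4)=1
t=5: g(5,-5)=1 g(5,-3)=3 g(5,-1)=2 g(5,1)=2 g(5,3)=3 g(5,5)=1
t=6: g(6,-6)=1 g(6,-4)=4 g(6,-2)=5 g(6,2)=5 g(6,4)=4 g(6,6)=1
t=7: g(7,-7)=1 g(7,-5)=5 g(7,-3)=9 g(7,-1)=5 g(7,1)=5 g(7,3)=9 g(7,5)=5 g(7,7)=1
t=8: g(8,-8)=1 g(8,-6)=6 g(8,-4)=14 g(8,-2)=14 g(8,2)=14 g(8,4)=14 g(8,6)=6 g(8,8)=1
t=9: g(9,-9)=1 g(9,-7)=7 g(9,-5)=20 g(9,-3)=28 g(9,-1)=14 g(9,1)=14 g(9,3)=28 g(9,5)=20 g(9,7)=7 g(9,9)=1
t=10: g(10,-10)=1 g(10,-8)=8 g(10,-6)=27 g(10,-4)=48 g(10,-2)=42 g(10,2)=42 g(10,4)=48 g(10,6)=27 g(10,8)=8 g(10,10)=1
t=11: g(11,-11)=1 g(11,-9)=9 g(11,-7)=35 g(11,-5)=75 g(11,-3)=90 g(11,-1)=42 g(11,1)=42 g(11,3)=90 g(11,5)=75 g(11,7)=35 g(11,9)=9 g(11,11)=1
t=12: g(12,-12)=1 g(12,-10)=10 g(12,-8)=44 g(12,-6)=110 g(12,-4)=165 g(12,-2)=132 g(12,2)=132 g(12,4)=165 g(12,6)=110 g(12,8)=44 g(12,10)=10 g(12,12)=1
t=13: g(13,-13)=1 g(13,-11)=11 g(13,-9)=54 g(13,-7)=154 g(13,-5)=275 g(13,-3)=297 g(13,-1)=132 g(13,1)=132 g(13,3)=297 g(13,5)=275 g(13,7)=154 g(13,9)=54 g(13,11)=11 g(13,13)=1
t=14: g(14,-14)=1 g(14,-12)=12 g(14,-10)=65 g(14,-8)=208 g(14,-6)=429 g(14,-4)=572 g(14,-2)=429 g(14,2)=429 g(14,4)=572 g(14,6)=429 g(14,8)=208 g(14,10)=65 g(14,12)=12 g(14,14)=1
t=15: g(15,-15)=1 g(15,-13)=13 g(15,-11)=77 g(15,-9)=273 g(15,-7)=637 g(15,-5)=1001 g(15,-3)=1001 g(15,-1)=429 g(15,1)=429 g(15,3)=1001 g(15,5)=1001 g(15,7)=637 g(15,9)=273 g(15,11)=77 g(15,13)=13 g(15,15)=1
t=16: g(16,-16)=1 g(16,-14)=14 g(16,-12)=90 g(16,-10)=350 g(16,-8)=910 g(16,-6)=1638 g(16,-4)=2002 g(16,-2)=1430 g(16,2)=1430 g(16,4)=2002 g(16,6)=1638 g(16,8)=910 g(16,10)=350 g(16,12)=90 g(16,14)=14 g(16,16)=1
t=17: g(17,-17)=1 g(17,-15)=15 g(17,-13)=104 g(17,-11)=440 g(17,-9)=1260 g(17,-7)=2548 g(17,-5)=3640 g(17,-3)=3432 g(17,-1)=1430 g(17,1)=1430 g(17,3)=3432 g(17,5)=3640 g(17,7)=2548 g(17,9)=1260 g(17,11)=440 g(17,13)=104 g(17,15)=15 g(17,17)=1
t=18: g(18,-18)=1 g(18,-16)=16 g(18,-14)=119 g(18,-12)=544 g(18,-10)=1700 g(18,-8)=3808 g(18,-6)=6188 g(18,-4)=7072 g(18,-2)=4862 g(18,2)=4862 g(18,4)=7072 g(18,6)=6188 g(18,8)=3808 g(18,10)=1700 g(18,12)=544 g(18,14)=119 g(18,16)=16 g(18,18)=1
t=19: g(19,-19)=1 g(19,-17)=17 g(19,-15)=135 g(19,-13)=663 g(19,-11)=2244 g(19,-9)=5508 g(19,-7)=9996 g(19,-5)=13260 g(19,-3)=11934 g(19,-1)=4862 g(19,1)=4862 g(19,3)=11934 g(19,5)=13260 g(19,7)=9996 g(19,9)=5508 g(19,11)=2244 g(19,13)=663 g(19,15)=135 g(19,17)=17 g(19,19)=1
t=20: g(20,-20)=1 g(20,-18)=18 g(20,-16)=152 g(20,-14)=798 g(20,-12)=2907 g(20,-10)=7752 g(20,-8)=15504 g(20,-6)=23256 g(20,-4)=25194 g(20,-2)=16796 g(20,2)=16796 g(20,4)=25194 g(20,6)=23256 g(20,8)=15504 g(20,10)=7752 g(20,12)=2907 g(20,14)=798 g(20,16)=152 g(20,18)=18 g(20,20)=1
Paths never hitting 0: Σ_s g(20,s) = 184756
Paths hitting 0: 2^20 - 184756 = 863820
P = 863820/1048576 = 215955/262144

Answer: 215955/262144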